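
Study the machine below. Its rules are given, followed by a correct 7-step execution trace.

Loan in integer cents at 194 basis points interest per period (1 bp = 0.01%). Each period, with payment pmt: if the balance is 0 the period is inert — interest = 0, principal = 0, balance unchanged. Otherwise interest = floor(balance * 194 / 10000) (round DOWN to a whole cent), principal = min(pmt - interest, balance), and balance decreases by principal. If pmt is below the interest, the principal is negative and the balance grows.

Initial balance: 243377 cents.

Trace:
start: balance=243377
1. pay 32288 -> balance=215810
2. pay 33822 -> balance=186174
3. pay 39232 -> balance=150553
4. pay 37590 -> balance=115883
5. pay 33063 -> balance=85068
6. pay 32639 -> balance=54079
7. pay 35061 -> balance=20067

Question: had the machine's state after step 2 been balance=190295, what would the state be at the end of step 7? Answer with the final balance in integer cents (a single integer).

state after step 2 := balance=190295
3. pay 39232 -> balance=154754
4. pay 37590 -> balance=120166
5. pay 33063 -> balance=89434
6. pay 32639 -> balance=58530
7. pay 35061 -> balance=24604

24604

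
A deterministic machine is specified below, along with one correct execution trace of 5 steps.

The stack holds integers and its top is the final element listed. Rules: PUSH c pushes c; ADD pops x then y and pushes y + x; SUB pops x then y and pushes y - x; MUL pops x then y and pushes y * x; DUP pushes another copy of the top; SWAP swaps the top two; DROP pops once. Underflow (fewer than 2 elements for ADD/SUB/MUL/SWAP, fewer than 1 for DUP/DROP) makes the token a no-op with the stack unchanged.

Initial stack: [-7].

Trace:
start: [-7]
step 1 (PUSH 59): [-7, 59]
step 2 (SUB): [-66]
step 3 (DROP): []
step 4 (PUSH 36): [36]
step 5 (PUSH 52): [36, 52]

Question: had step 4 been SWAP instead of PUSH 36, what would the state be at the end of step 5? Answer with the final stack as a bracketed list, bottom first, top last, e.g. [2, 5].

(re-executing from step 4 with the substitution; state before step 4: [])
step 4 (SWAP): []
step 5 (PUSH 52): [52]

[52]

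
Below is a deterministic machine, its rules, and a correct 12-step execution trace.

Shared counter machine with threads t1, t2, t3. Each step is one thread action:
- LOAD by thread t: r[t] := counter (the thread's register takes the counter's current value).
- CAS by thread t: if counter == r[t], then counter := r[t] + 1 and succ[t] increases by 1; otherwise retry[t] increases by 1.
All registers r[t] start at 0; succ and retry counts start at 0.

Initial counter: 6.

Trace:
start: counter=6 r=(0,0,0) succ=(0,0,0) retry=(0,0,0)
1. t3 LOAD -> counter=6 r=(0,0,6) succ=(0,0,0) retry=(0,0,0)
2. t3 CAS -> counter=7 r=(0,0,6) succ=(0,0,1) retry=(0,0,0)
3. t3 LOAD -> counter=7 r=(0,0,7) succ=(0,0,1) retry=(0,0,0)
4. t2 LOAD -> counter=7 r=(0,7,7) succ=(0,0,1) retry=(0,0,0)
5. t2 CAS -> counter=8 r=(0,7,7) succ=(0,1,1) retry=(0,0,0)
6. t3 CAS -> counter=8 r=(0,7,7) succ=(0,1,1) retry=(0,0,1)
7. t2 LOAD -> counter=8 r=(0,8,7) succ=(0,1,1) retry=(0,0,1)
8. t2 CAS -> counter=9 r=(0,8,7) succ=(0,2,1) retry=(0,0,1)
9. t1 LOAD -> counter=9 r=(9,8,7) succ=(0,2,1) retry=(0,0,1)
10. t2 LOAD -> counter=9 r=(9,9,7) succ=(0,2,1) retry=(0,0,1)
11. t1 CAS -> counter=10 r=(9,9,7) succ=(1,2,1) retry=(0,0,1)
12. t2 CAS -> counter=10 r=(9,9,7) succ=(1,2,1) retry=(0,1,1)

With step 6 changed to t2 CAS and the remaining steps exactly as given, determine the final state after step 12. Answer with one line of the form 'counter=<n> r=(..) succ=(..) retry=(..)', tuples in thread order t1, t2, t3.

counter=10 r=(9,9,7) succ=(1,2,1) retry=(0,2,0)

(re-executing from step 6 with the substitution; state before step 6: counter=8 r=(0,7,7) succ=(0,1,1) retry=(0,0,0))
6. t2 CAS -> counter=8 r=(0,7,7) succ=(0,1,1) retry=(0,1,0)
7. t2 LOAD -> counter=8 r=(0,8,7) succ=(0,1,1) retry=(0,1,0)
8. t2 CAS -> counter=9 r=(0,8,7) succ=(0,2,1) retry=(0,1,0)
9. t1 LOAD -> counter=9 r=(9,8,7) succ=(0,2,1) retry=(0,1,0)
10. t2 LOAD -> counter=9 r=(9,9,7) succ=(0,2,1) retry=(0,1,0)
11. t1 CAS -> counter=10 r=(9,9,7) succ=(1,2,1) retry=(0,1,0)
12. t2 CAS -> counter=10 r=(9,9,7) succ=(1,2,1) retry=(0,2,0)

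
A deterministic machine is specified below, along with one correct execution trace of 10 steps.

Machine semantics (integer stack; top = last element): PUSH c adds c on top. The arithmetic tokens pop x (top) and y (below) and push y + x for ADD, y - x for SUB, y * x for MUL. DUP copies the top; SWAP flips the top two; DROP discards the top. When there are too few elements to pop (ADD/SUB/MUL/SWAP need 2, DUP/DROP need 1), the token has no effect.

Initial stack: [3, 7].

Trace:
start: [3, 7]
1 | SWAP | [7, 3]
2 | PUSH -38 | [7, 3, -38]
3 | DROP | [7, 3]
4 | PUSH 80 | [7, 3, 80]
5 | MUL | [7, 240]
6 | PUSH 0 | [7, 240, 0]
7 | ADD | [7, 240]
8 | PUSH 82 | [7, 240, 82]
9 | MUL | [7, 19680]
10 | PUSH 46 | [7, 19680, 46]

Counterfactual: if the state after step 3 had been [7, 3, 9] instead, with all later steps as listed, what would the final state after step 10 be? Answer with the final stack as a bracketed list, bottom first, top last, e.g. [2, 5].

state after step 3 := [7, 3, 9]
4 | PUSH 80 | [7, 3, 9, 80]
5 | MUL | [7, 3, 720]
6 | PUSH 0 | [7, 3, 720, 0]
7 | ADD | [7, 3, 720]
8 | PUSH 82 | [7, 3, 720, 82]
9 | MUL | [7, 3, 59040]
10 | PUSH 46 | [7, 3, 59040, 46]

[7, 3, 59040, 46]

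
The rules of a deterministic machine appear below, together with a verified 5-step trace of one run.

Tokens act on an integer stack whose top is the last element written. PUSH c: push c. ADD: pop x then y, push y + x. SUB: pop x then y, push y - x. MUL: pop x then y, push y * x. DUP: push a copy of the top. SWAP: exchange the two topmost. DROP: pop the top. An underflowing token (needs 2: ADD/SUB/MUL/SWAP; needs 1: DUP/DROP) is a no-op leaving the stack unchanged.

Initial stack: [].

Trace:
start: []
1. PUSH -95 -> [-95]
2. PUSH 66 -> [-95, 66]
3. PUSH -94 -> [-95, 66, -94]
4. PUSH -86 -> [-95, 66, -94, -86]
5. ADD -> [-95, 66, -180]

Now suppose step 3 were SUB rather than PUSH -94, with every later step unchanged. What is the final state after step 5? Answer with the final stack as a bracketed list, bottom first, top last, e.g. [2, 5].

(re-executing from step 3 with the substitution; state before step 3: [-95, 66])
3. SUB -> [-161]
4. PUSH -86 -> [-161, -86]
5. ADD -> [-247]

[-247]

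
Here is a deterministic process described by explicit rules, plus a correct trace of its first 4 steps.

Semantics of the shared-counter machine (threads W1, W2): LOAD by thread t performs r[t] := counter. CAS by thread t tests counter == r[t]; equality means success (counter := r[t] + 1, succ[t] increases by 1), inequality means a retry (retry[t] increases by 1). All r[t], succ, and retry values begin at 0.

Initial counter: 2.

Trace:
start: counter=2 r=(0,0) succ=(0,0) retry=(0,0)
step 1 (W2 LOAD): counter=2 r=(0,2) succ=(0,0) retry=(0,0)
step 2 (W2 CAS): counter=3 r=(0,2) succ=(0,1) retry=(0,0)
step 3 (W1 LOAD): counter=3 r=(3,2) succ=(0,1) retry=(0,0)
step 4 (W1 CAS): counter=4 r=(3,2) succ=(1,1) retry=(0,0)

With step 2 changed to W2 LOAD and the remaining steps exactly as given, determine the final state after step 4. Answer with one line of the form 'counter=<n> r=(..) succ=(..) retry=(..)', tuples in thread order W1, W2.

counter=3 r=(2,2) succ=(1,0) retry=(0,0)

(re-executing from step 2 with the substitution; state before step 2: counter=2 r=(0,2) succ=(0,0) retry=(0,0))
step 2 (W2 LOAD): counter=2 r=(0,2) succ=(0,0) retry=(0,0)
step 3 (W1 LOAD): counter=2 r=(2,2) succ=(0,0) retry=(0,0)
step 4 (W1 CAS): counter=3 r=(2,2) succ=(1,0) retry=(0,0)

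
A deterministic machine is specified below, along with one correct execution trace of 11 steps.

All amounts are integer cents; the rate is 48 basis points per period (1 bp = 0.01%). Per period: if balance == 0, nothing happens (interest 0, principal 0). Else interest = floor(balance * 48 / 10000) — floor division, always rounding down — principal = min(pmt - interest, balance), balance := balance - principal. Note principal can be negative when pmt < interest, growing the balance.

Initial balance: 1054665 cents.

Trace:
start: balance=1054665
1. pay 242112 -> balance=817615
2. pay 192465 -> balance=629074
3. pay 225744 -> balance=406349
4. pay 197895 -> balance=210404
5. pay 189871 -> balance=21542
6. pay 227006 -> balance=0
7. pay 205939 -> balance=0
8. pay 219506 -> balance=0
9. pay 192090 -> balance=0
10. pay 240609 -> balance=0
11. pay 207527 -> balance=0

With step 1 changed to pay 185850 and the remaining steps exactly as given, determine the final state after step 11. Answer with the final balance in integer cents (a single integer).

(re-executing from step 1 with the substitution; state before step 1: balance=1054665)
1. pay 185850 -> balance=873877
2. pay 192465 -> balance=685606
3. pay 225744 -> balance=463152
4. pay 197895 -> balance=267480
5. pay 189871 -> balance=78892
6. pay 227006 -> balance=0
7. pay 205939 -> balance=0
8. pay 219506 -> balance=0
9. pay 192090 -> balance=0
10. pay 240609 -> balance=0
11. pay 207527 -> balance=0

0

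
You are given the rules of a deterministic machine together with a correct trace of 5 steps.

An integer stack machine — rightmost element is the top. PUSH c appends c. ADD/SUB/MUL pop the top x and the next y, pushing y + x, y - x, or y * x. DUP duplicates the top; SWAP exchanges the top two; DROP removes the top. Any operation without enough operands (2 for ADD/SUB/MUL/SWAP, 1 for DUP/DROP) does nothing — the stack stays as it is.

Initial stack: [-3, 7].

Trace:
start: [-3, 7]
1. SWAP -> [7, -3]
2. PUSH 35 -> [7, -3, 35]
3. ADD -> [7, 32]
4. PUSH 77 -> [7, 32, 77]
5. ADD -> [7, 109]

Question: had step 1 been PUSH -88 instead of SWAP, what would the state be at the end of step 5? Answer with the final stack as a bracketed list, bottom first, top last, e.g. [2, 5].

[-3, 7, 24]

(re-executing from step 1 with the substitution; state before step 1: [-3, 7])
1. PUSH -88 -> [-3, 7, -88]
2. PUSH 35 -> [-3, 7, -88, 35]
3. ADD -> [-3, 7, -53]
4. PUSH 77 -> [-3, 7, -53, 77]
5. ADD -> [-3, 7, 24]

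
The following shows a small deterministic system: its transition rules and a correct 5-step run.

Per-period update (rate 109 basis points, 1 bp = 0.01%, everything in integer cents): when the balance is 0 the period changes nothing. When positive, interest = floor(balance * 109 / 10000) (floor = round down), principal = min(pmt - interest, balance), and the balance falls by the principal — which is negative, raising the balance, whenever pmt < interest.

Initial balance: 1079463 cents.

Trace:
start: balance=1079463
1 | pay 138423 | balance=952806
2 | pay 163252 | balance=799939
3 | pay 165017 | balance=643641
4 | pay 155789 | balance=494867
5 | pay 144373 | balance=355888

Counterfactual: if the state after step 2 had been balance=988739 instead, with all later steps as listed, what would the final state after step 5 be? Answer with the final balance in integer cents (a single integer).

state after step 2 := balance=988739
3 | pay 165017 | balance=834499
4 | pay 155789 | balance=687806
5 | pay 144373 | balance=550930

550930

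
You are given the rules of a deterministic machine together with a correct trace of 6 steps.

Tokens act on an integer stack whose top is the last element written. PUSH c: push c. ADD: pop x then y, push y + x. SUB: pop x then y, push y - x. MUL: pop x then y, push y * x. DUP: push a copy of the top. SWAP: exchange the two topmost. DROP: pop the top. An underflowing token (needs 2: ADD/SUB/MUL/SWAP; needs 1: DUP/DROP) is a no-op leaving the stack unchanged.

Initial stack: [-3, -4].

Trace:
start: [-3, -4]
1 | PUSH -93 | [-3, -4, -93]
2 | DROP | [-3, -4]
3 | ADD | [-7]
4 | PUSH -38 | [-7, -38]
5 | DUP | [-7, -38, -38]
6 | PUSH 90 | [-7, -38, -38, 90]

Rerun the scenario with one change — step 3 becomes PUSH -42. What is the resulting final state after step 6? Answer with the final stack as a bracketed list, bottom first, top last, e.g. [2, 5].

[-3, -4, -42, -38, -38, 90]

(re-executing from step 3 with the substitution; state before step 3: [-3, -4])
3 | PUSH -42 | [-3, -4, -42]
4 | PUSH -38 | [-3, -4, -42, -38]
5 | DUP | [-3, -4, -42, -38, -38]
6 | PUSH 90 | [-3, -4, -42, -38, -38, 90]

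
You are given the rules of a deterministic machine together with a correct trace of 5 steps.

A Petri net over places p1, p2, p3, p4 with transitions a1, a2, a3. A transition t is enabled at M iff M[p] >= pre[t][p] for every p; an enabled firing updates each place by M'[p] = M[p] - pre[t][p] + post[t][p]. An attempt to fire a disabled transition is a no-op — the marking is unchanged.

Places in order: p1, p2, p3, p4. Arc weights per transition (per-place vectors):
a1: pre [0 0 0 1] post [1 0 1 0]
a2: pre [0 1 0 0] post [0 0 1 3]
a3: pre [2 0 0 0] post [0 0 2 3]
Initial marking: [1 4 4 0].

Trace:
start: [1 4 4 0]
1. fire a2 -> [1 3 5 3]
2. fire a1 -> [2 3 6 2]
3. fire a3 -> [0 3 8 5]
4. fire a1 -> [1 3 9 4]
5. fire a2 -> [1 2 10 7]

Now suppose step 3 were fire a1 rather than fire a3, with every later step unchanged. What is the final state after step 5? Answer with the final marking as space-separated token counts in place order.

4 2 9 3

(re-executing from step 3 with the substitution; state before step 3: [2 3 6 2])
3. fire a1 -> [3 3 7 1]
4. fire a1 -> [4 3 8 0]
5. fire a2 -> [4 2 9 3]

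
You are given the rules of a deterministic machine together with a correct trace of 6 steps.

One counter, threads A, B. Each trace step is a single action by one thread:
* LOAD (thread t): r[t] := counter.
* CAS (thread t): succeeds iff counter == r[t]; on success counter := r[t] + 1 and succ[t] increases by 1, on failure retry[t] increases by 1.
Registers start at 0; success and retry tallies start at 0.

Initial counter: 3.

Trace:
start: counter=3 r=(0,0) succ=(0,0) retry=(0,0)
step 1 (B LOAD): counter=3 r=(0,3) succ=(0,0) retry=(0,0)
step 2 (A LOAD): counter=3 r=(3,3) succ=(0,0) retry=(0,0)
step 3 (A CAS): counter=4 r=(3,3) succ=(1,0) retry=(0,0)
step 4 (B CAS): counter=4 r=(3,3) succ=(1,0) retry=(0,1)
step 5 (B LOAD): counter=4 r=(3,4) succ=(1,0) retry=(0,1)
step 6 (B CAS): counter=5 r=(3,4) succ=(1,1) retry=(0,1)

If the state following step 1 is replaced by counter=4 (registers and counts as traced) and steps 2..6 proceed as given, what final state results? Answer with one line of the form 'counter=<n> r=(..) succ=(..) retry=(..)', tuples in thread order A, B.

state after step 1 := counter=4 r=(0,3) succ=(0,0) retry=(0,0)
step 2 (A LOAD): counter=4 r=(4,3) succ=(0,0) retry=(0,0)
step 3 (A CAS): counter=5 r=(4,3) succ=(1,0) retry=(0,0)
step 4 (B CAS): counter=5 r=(4,3) succ=(1,0) retry=(0,1)
step 5 (B LOAD): counter=5 r=(4,5) succ=(1,0) retry=(0,1)
step 6 (B CAS): counter=6 r=(4,5) succ=(1,1) retry=(0,1)

counter=6 r=(4,5) succ=(1,1) retry=(0,1)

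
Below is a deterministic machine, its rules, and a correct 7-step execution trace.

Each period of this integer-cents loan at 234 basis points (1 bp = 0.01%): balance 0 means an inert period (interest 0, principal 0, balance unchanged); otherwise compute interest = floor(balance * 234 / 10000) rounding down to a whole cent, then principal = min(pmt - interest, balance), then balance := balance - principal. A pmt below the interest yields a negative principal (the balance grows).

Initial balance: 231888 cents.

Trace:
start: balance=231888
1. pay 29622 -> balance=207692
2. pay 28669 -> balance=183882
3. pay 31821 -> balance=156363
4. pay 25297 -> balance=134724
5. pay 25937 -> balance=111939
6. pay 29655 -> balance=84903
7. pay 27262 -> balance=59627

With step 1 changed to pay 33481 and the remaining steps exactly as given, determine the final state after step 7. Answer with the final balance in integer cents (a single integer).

55195

(re-executing from step 1 with the substitution; state before step 1: balance=231888)
1. pay 33481 -> balance=203833
2. pay 28669 -> balance=179933
3. pay 31821 -> balance=152322
4. pay 25297 -> balance=130589
5. pay 25937 -> balance=107707
6. pay 29655 -> balance=80572
7. pay 27262 -> balance=55195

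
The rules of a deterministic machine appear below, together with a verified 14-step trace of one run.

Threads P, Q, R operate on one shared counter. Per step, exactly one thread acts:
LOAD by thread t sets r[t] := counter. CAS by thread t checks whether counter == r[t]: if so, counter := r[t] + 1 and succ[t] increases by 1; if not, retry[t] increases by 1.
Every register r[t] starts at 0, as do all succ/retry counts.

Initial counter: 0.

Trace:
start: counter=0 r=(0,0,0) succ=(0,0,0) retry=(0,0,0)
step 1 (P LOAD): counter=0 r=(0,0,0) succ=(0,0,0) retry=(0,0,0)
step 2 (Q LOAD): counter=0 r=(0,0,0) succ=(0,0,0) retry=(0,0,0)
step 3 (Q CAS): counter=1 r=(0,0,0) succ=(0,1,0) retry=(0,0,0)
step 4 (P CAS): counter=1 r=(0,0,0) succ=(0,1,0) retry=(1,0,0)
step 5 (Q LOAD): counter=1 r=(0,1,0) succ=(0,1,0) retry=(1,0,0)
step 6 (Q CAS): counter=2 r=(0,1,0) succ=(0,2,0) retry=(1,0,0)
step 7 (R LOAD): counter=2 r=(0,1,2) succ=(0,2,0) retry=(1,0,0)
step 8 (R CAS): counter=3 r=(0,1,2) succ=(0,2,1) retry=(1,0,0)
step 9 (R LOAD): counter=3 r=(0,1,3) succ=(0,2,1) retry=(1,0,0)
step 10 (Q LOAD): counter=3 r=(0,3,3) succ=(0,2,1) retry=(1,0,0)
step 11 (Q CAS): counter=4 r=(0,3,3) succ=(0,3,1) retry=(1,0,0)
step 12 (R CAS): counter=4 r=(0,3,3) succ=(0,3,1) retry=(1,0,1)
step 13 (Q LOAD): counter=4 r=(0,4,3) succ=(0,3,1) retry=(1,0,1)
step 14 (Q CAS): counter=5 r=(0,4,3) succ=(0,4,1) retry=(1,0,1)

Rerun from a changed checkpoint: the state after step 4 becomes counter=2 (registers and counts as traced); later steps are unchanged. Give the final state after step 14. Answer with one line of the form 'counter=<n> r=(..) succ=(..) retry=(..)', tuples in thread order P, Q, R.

counter=6 r=(0,5,4) succ=(0,4,1) retry=(1,0,1)

state after step 4 := counter=2 r=(0,0,0) succ=(0,1,0) retry=(1,0,0)
step 5 (Q LOAD): counter=2 r=(0,2,0) succ=(0,1,0) retry=(1,0,0)
step 6 (Q CAS): counter=3 r=(0,2,0) succ=(0,2,0) retry=(1,0,0)
step 7 (R LOAD): counter=3 r=(0,2,3) succ=(0,2,0) retry=(1,0,0)
step 8 (R CAS): counter=4 r=(0,2,3) succ=(0,2,1) retry=(1,0,0)
step 9 (R LOAD): counter=4 r=(0,2,4) succ=(0,2,1) retry=(1,0,0)
step 10 (Q LOAD): counter=4 r=(0,4,4) succ=(0,2,1) retry=(1,0,0)
step 11 (Q CAS): counter=5 r=(0,4,4) succ=(0,3,1) retry=(1,0,0)
step 12 (R CAS): counter=5 r=(0,4,4) succ=(0,3,1) retry=(1,0,1)
step 13 (Q LOAD): counter=5 r=(0,5,4) succ=(0,3,1) retry=(1,0,1)
step 14 (Q CAS): counter=6 r=(0,5,4) succ=(0,4,1) retry=(1,0,1)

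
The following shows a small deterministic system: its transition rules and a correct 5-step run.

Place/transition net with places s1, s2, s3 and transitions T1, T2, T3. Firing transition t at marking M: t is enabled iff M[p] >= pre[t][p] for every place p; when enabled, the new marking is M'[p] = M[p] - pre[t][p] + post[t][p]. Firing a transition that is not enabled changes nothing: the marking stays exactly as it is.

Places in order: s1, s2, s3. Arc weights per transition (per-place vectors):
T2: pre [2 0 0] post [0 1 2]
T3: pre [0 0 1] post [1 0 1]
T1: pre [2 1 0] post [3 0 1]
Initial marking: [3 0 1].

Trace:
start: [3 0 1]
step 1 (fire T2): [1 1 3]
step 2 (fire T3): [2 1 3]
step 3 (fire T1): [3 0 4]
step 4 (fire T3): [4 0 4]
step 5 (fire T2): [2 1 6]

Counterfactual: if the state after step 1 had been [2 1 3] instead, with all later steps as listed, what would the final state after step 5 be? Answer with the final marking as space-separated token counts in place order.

state after step 1 := [2 1 3]
step 2 (fire T3): [3 1 3]
step 3 (fire T1): [4 0 4]
step 4 (fire T3): [5 0 4]
step 5 (fire T2): [3 1 6]

3 1 6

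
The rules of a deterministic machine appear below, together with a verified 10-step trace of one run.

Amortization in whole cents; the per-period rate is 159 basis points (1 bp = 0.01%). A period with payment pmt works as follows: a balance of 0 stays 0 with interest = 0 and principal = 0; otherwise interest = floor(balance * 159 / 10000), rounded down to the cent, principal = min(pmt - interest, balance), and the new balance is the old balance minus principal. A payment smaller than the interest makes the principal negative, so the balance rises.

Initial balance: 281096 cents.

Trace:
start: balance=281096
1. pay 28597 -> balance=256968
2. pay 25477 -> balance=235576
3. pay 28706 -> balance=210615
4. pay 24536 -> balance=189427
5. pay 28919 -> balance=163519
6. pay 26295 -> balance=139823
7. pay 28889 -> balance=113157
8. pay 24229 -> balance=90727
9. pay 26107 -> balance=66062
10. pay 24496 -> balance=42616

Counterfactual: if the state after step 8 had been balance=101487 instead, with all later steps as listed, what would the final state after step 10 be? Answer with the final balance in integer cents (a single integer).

state after step 8 := balance=101487
9. pay 26107 -> balance=76993
10. pay 24496 -> balance=53721

53721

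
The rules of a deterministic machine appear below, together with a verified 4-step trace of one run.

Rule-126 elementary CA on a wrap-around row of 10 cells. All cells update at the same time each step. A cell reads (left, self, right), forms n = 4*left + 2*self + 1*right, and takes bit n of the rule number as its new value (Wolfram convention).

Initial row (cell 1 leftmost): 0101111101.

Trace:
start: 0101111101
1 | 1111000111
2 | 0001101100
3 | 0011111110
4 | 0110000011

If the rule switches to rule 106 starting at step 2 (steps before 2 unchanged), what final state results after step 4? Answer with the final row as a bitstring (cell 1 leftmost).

0100110100

(re-executing steps 2..4 under rule 106; state before step 2: 1111000111)
2 | 0001001100
3 | 0010011100
4 | 0100110100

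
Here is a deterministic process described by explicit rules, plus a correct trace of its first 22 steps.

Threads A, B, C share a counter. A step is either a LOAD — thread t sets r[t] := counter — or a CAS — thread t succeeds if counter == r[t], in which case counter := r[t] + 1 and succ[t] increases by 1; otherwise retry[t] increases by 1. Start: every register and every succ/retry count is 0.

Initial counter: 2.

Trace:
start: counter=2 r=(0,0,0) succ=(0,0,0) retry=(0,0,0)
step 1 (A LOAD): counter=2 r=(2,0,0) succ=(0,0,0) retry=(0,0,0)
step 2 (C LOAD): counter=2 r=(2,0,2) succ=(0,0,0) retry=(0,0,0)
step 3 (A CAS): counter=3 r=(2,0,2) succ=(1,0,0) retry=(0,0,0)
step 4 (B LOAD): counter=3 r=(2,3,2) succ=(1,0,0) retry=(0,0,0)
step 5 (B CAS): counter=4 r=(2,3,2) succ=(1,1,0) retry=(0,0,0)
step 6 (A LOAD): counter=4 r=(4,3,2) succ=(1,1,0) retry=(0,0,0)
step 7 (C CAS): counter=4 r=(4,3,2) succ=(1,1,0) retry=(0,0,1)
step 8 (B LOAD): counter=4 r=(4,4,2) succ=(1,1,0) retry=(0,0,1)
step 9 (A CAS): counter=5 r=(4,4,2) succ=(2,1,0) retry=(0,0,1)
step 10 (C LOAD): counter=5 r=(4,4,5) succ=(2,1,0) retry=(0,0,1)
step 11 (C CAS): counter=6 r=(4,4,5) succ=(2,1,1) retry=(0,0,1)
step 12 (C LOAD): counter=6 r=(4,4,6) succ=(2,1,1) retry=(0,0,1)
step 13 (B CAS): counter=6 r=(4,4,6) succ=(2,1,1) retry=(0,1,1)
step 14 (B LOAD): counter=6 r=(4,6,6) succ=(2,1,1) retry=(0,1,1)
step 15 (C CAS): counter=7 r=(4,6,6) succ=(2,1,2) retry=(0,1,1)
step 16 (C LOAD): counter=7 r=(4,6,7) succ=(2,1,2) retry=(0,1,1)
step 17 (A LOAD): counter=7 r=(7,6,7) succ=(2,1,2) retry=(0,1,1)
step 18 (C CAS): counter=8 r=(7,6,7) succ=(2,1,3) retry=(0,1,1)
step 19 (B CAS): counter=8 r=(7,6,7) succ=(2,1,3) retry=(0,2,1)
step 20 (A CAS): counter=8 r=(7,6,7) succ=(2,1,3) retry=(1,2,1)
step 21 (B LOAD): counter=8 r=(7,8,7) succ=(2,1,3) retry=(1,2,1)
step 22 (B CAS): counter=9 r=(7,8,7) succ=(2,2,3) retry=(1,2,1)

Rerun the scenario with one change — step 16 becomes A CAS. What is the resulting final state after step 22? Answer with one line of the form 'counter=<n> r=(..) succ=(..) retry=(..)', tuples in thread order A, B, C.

counter=9 r=(7,8,6) succ=(3,2,2) retry=(1,2,2)

(re-executing from step 16 with the substitution; state before step 16: counter=7 r=(4,6,6) succ=(2,1,2) retry=(0,1,1))
step 16 (A CAS): counter=7 r=(4,6,6) succ=(2,1,2) retry=(1,1,1)
step 17 (A LOAD): counter=7 r=(7,6,6) succ=(2,1,2) retry=(1,1,1)
step 18 (C CAS): counter=7 r=(7,6,6) succ=(2,1,2) retry=(1,1,2)
step 19 (B CAS): counter=7 r=(7,6,6) succ=(2,1,2) retry=(1,2,2)
step 20 (A CAS): counter=8 r=(7,6,6) succ=(3,1,2) retry=(1,2,2)
step 21 (B LOAD): counter=8 r=(7,8,6) succ=(3,1,2) retry=(1,2,2)
step 22 (B CAS): counter=9 r=(7,8,6) succ=(3,2,2) retry=(1,2,2)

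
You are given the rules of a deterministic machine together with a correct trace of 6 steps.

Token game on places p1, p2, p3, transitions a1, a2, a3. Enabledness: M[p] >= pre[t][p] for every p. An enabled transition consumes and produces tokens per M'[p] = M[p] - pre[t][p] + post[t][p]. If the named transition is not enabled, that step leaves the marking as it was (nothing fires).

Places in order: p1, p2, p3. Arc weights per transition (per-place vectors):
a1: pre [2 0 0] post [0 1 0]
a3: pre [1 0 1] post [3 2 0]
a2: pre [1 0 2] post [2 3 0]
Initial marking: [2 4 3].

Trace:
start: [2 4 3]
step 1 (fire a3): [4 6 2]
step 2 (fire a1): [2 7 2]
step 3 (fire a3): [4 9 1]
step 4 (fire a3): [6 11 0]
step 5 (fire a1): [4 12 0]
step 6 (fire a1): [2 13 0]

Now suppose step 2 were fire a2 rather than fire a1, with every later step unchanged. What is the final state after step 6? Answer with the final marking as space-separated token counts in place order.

1 11 0

(re-executing from step 2 with the substitution; state before step 2: [4 6 2])
step 2 (fire a2): [5 9 0]
step 3 (fire a3): [5 9 0]
step 4 (fire a3): [5 9 0]
step 5 (fire a1): [3 10 0]
step 6 (fire a1): [1 11 0]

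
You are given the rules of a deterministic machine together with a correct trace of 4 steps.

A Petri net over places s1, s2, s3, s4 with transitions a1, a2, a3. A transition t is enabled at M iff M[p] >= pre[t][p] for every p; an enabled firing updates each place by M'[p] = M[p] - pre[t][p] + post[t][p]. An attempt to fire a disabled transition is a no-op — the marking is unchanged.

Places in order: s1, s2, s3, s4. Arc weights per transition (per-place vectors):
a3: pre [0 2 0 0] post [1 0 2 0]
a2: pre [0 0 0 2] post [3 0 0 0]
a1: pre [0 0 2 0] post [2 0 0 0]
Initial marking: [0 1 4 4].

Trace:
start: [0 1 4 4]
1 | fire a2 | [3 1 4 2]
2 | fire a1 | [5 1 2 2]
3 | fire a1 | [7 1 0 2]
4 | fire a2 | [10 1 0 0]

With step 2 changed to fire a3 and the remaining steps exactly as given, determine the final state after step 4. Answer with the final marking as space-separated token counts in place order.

8 1 2 0

(re-executing from step 2 with the substitution; state before step 2: [3 1 4 2])
2 | fire a3 | [3 1 4 2]
3 | fire a1 | [5 1 2 2]
4 | fire a2 | [8 1 2 0]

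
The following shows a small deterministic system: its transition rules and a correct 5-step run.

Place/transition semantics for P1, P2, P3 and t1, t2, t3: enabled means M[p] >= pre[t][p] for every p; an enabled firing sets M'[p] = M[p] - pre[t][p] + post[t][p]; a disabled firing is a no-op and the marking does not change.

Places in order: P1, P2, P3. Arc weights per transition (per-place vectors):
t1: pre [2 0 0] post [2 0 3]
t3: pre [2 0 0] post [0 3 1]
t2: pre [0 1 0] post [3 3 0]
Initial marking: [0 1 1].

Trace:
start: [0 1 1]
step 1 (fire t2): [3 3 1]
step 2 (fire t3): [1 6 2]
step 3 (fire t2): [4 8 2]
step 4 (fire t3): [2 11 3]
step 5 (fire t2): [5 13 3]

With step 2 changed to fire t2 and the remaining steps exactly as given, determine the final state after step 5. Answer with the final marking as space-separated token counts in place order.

10 12 2

(re-executing from step 2 with the substitution; state before step 2: [3 3 1])
step 2 (fire t2): [6 5 1]
step 3 (fire t2): [9 7 1]
step 4 (fire t3): [7 10 2]
step 5 (fire t2): [10 12 2]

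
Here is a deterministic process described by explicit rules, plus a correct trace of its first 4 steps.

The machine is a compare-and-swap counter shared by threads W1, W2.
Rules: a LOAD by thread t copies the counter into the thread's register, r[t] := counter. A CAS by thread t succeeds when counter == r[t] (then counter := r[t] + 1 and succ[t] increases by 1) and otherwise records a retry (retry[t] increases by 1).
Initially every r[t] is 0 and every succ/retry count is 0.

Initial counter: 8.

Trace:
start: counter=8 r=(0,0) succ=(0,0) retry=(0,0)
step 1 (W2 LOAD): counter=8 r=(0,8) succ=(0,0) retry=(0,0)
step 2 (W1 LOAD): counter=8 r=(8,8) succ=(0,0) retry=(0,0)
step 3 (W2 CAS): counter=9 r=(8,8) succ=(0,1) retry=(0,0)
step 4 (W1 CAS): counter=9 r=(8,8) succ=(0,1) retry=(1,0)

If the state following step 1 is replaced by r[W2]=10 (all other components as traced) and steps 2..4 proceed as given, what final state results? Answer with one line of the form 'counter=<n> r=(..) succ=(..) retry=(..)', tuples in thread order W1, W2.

counter=9 r=(8,10) succ=(1,0) retry=(0,1)

state after step 1 := counter=8 r=(0,10) succ=(0,0) retry=(0,0)
step 2 (W1 LOAD): counter=8 r=(8,10) succ=(0,0) retry=(0,0)
step 3 (W2 CAS): counter=8 r=(8,10) succ=(0,0) retry=(0,1)
step 4 (W1 CAS): counter=9 r=(8,10) succ=(1,0) retry=(0,1)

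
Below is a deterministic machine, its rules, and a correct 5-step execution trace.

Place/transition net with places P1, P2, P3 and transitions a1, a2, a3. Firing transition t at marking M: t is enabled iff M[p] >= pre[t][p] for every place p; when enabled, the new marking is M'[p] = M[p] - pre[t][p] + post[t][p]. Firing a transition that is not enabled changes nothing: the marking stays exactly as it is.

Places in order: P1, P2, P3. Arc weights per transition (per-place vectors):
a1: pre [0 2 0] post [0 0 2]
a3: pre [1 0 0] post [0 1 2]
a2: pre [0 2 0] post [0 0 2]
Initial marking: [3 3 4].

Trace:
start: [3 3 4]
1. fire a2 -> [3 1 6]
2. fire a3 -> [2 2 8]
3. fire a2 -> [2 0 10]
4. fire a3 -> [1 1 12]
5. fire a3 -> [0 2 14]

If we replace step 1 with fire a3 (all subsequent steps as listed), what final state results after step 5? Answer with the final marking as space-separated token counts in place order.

0 4 12

(re-executing from step 1 with the substitution; state before step 1: [3 3 4])
1. fire a3 -> [2 4 6]
2. fire a3 -> [1 5 8]
3. fire a2 -> [1 3 10]
4. fire a3 -> [0 4 12]
5. fire a3 -> [0 4 12]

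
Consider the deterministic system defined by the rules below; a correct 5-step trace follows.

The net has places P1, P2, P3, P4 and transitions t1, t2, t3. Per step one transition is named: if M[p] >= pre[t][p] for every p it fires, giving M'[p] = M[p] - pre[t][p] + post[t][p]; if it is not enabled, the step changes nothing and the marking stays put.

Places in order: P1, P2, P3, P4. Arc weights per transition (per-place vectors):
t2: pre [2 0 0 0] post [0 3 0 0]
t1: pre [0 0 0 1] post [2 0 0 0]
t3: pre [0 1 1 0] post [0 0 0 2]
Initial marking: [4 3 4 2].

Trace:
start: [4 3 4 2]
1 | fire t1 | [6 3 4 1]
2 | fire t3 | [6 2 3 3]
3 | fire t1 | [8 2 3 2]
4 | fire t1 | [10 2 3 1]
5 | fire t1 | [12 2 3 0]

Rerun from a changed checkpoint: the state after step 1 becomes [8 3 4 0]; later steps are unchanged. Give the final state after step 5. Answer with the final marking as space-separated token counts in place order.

state after step 1 := [8 3 4 0]
2 | fire t3 | [8 2 3 2]
3 | fire t1 | [10 2 3 1]
4 | fire t1 | [12 2 3 0]
5 | fire t1 | [12 2 3 0]

12 2 3 0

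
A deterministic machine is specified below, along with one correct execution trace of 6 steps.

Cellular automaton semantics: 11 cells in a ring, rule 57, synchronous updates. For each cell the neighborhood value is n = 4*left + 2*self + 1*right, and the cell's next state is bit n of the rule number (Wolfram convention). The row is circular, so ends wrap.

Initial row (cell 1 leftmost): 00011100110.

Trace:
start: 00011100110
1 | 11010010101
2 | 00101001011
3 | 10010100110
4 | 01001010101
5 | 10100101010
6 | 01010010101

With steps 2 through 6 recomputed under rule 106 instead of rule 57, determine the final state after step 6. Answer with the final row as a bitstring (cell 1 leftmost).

11001110100

(re-executing steps 2..6 under rule 106; state before step 2: 11010010101)
2 | 01100101011
3 | 11101010111
4 | 00110101100
5 | 01111011100
6 | 11001110100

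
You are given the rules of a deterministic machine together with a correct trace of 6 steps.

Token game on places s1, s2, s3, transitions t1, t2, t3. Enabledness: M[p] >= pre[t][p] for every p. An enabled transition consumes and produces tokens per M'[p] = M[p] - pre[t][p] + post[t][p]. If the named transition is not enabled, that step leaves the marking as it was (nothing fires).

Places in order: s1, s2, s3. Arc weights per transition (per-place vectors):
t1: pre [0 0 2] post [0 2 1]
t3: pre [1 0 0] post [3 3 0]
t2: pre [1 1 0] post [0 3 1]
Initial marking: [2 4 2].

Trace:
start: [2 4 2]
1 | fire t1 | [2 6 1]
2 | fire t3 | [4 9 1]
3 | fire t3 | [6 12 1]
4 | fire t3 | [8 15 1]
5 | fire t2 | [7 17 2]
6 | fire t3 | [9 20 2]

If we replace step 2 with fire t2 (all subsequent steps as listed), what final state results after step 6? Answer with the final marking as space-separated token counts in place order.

6 19 3

(re-executing from step 2 with the substitution; state before step 2: [2 6 1])
2 | fire t2 | [1 8 2]
3 | fire t3 | [3 11 2]
4 | fire t3 | [5 14 2]
5 | fire t2 | [4 16 3]
6 | fire t3 | [6 19 3]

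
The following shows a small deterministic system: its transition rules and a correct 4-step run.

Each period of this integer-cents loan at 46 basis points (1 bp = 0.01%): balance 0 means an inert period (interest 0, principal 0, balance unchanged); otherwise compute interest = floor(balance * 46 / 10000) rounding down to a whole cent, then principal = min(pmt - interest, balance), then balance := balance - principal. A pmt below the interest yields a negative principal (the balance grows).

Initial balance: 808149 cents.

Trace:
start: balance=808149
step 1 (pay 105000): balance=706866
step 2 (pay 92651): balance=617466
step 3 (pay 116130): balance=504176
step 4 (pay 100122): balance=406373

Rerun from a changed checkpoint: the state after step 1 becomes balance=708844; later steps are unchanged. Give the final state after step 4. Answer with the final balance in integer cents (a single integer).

state after step 1 := balance=708844
step 2 (pay 92651): balance=619453
step 3 (pay 116130): balance=506172
step 4 (pay 100122): balance=408378

408378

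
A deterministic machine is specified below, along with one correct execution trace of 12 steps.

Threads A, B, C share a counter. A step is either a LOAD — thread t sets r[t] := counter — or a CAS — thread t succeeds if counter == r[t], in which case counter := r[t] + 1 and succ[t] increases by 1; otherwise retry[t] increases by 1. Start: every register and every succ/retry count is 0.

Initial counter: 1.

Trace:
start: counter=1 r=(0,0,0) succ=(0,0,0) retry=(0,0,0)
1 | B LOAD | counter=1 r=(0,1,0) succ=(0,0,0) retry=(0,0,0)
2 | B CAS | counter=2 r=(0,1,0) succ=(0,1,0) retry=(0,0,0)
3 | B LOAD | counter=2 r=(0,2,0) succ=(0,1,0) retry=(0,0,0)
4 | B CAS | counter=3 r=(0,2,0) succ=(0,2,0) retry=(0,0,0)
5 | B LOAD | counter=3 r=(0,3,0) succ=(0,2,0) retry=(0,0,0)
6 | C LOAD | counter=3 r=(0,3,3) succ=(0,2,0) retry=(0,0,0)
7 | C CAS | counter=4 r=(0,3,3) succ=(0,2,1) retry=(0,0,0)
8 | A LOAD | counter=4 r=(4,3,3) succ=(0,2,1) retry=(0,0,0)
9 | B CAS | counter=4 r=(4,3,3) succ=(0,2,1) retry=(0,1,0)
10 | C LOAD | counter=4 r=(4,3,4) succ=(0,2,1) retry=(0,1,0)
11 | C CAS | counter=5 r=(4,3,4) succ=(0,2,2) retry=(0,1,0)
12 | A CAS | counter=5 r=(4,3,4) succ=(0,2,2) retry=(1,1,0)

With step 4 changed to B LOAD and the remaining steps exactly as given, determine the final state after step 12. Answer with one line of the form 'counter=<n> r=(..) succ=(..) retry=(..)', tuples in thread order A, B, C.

counter=4 r=(3,2,3) succ=(0,1,2) retry=(1,1,0)

(re-executing from step 4 with the substitution; state before step 4: counter=2 r=(0,2,0) succ=(0,1,0) retry=(0,0,0))
4 | B LOAD | counter=2 r=(0,2,0) succ=(0,1,0) retry=(0,0,0)
5 | B LOAD | counter=2 r=(0,2,0) succ=(0,1,0) retry=(0,0,0)
6 | C LOAD | counter=2 r=(0,2,2) succ=(0,1,0) retry=(0,0,0)
7 | C CAS | counter=3 r=(0,2,2) succ=(0,1,1) retry=(0,0,0)
8 | A LOAD | counter=3 r=(3,2,2) succ=(0,1,1) retry=(0,0,0)
9 | B CAS | counter=3 r=(3,2,2) succ=(0,1,1) retry=(0,1,0)
10 | C LOAD | counter=3 r=(3,2,3) succ=(0,1,1) retry=(0,1,0)
11 | C CAS | counter=4 r=(3,2,3) succ=(0,1,2) retry=(0,1,0)
12 | A CAS | counter=4 r=(3,2,3) succ=(0,1,2) retry=(1,1,0)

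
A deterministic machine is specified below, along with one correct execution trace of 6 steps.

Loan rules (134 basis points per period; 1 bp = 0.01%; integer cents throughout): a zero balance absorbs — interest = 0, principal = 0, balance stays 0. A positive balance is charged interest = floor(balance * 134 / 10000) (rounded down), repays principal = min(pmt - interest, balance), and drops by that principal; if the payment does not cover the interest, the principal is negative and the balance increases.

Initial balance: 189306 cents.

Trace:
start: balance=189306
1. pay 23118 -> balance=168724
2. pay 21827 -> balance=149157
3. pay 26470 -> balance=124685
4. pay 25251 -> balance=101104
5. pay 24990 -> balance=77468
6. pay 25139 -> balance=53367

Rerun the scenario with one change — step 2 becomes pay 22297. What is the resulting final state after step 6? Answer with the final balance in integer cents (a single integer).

52872

(re-executing from step 2 with the substitution; state before step 2: balance=168724)
2. pay 22297 -> balance=148687
3. pay 26470 -> balance=124209
4. pay 25251 -> balance=100622
5. pay 24990 -> balance=76980
6. pay 25139 -> balance=52872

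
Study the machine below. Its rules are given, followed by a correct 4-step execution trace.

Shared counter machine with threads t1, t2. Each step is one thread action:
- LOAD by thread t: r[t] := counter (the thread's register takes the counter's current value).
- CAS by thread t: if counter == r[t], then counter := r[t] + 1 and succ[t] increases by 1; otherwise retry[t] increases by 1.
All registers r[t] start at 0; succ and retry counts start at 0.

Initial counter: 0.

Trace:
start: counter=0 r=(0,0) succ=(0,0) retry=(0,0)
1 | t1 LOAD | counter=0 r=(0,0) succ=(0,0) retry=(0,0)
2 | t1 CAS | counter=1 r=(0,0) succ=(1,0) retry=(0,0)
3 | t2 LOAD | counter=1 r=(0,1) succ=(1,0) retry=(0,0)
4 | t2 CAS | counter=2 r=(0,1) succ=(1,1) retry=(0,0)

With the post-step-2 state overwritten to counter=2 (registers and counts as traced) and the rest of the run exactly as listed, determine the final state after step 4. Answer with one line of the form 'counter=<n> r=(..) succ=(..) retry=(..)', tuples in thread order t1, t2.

state after step 2 := counter=2 r=(0,0) succ=(1,0) retry=(0,0)
3 | t2 LOAD | counter=2 r=(0,2) succ=(1,0) retry=(0,0)
4 | t2 CAS | counter=3 r=(0,2) succ=(1,1) retry=(0,0)

counter=3 r=(0,2) succ=(1,1) retry=(0,0)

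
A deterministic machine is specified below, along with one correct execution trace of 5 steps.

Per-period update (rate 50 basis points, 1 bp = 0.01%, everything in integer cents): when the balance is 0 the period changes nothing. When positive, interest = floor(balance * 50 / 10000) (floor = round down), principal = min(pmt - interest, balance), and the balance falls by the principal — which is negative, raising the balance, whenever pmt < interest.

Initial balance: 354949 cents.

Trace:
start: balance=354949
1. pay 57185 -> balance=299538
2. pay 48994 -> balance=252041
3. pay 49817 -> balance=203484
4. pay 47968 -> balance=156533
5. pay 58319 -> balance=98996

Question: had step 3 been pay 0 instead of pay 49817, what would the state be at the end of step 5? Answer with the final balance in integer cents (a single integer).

(re-executing from step 3 with the substitution; state before step 3: balance=252041)
3. pay 0 -> balance=253301
4. pay 47968 -> balance=206599
5. pay 58319 -> balance=149312

149312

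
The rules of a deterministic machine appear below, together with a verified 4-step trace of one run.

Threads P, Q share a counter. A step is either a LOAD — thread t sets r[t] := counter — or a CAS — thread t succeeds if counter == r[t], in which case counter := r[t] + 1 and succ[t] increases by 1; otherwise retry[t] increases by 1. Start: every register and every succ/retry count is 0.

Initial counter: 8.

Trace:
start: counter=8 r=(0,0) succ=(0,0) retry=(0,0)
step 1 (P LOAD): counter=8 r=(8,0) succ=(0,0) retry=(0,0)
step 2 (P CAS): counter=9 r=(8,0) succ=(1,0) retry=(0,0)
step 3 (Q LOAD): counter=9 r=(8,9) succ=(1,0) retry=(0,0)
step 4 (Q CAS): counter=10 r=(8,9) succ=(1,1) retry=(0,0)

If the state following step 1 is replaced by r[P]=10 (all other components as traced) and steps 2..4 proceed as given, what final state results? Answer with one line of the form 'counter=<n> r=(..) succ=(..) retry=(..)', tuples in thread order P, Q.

counter=9 r=(10,8) succ=(0,1) retry=(1,0)

state after step 1 := counter=8 r=(10,0) succ=(0,0) retry=(0,0)
step 2 (P CAS): counter=8 r=(10,0) succ=(0,0) retry=(1,0)
step 3 (Q LOAD): counter=8 r=(10,8) succ=(0,0) retry=(1,0)
step 4 (Q CAS): counter=9 r=(10,8) succ=(0,1) retry=(1,0)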